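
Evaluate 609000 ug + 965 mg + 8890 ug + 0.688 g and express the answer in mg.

In mg:
  609000 ug = 609000 × 10^-3 mg = 609
  965 mg → 965
  8890 ug = 8890 × 10^-3 mg = 8.89
  0.688 g = 0.688 × 10^3 mg = 688
Sum: 609 + 965 + 8.89 + 688 = 2270.89

2270.89 mg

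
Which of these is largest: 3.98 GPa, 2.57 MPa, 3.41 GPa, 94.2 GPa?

3.98 GPa = 3980000000 Pa
2.57 MPa = 2570000 Pa
3.41 GPa = 3410000000 Pa
94.2 GPa = 94200000000 Pa

94.2 GPa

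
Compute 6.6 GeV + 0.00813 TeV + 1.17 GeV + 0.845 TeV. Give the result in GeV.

860.9 GeV

In GeV:
  6.6 GeV → 6.6
  0.00813 TeV = 0.00813 × 10^3 GeV = 8.13
  1.17 GeV → 1.17
  0.845 TeV = 0.845 × 10^3 GeV = 845
Sum: 6.6 + 8.13 + 1.17 + 845 = 860.9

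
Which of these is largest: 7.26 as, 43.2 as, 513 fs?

513 fs

7.26 as = 0.00000000000000000726 s
43.2 as = 0.0000000000000000432 s
513 fs = 0.000000000000513 s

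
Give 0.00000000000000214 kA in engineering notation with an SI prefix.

= 2.14 × 10^-12 A; 10^-12 is pico.

2.14 pA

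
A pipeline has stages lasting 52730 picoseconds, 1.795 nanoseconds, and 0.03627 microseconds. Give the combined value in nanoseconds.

In nanoseconds:
  52730 picoseconds = 52730 × 10^-3 nanoseconds = 52.73
  1.795 nanoseconds → 1.795
  0.03627 microseconds = 0.03627 × 10^3 nanoseconds = 36.27
Sum: 52.73 + 1.795 + 36.27 = 90.795

90.795 nanoseconds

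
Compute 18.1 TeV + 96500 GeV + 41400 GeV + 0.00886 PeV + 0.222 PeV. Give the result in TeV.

In TeV:
  18.1 TeV → 18.1
  96500 GeV = 96500e-3 TeV = 96.5
  41400 GeV = 41400e-3 TeV = 41.4
  0.00886 PeV = 0.00886e3 TeV = 8.86
  0.222 PeV = 0.222e3 TeV = 222
Sum: 18.1 + 96.5 + 41.4 + 8.86 + 222 = 386.86

386.86 TeV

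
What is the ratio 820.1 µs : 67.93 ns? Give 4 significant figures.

12070

(820.1e-6) / (67.93e-9) = 12.073e3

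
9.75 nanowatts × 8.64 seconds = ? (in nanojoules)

9.75 × 10^-9 × 8.64 = 84.24 × 10^-9 J

84.24 nanojoules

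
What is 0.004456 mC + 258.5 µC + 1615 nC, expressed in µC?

264.571 µC

In µC:
  0.004456 mC = 0.004456e3 µC = 4.456
  258.5 µC → 258.5
  1615 nC = 1615e-3 µC = 1.615
Sum: 4.456 + 258.5 + 1.615 = 264.571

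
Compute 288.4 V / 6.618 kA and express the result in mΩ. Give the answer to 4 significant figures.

(288.4) / (6.618 × 10^3) = 43.5781 × 10^-3 Ω

43.58 mΩ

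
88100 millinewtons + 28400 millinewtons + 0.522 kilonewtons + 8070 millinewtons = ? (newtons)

In newtons:
  88100 millinewtons = 88100e-3 newtons = 88.1
  28400 millinewtons = 28400e-3 newtons = 28.4
  0.522 kilonewtons = 0.522e3 newtons = 522
  8070 millinewtons = 8070e-3 newtons = 8.07
Sum: 88.1 + 28.4 + 522 + 8.07 = 646.57

646.57 newtons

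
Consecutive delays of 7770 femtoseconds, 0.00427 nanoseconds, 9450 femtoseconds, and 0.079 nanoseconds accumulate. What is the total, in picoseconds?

100.49 picoseconds

In picoseconds:
  7770 femtoseconds = 7770 × 10⁻³ picoseconds = 7.77
  0.00427 nanoseconds = 0.00427 × 10³ picoseconds = 4.27
  9450 femtoseconds = 9450 × 10⁻³ picoseconds = 9.45
  0.079 nanoseconds = 0.079 × 10³ picoseconds = 79
Sum: 7.77 + 4.27 + 9.45 + 79 = 100.49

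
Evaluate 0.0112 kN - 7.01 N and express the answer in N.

4.19 N

In N:
  0.0112 kN = 0.0112 × 10^3 N = 11.2
  7.01 N → 7.01
Difference: 11.2 - 7.01 = 4.19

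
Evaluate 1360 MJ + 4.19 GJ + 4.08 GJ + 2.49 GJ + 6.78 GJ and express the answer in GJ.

18.9 GJ

In GJ:
  1360 MJ = 1360 × 10^-3 GJ = 1.36
  4.19 GJ → 4.19
  4.08 GJ → 4.08
  2.49 GJ → 2.49
  6.78 GJ → 6.78
Sum: 1.36 + 4.19 + 4.08 + 2.49 + 6.78 = 18.9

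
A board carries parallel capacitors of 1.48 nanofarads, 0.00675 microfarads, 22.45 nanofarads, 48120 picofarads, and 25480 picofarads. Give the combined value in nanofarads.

In nanofarads:
  1.48 nanofarads → 1.48
  0.00675 microfarads = 0.00675e3 nanofarads = 6.75
  22.45 nanofarads → 22.45
  48120 picofarads = 48120e-3 nanofarads = 48.12
  25480 picofarads = 25480e-3 nanofarads = 25.48
Sum: 1.48 + 6.75 + 22.45 + 48.12 + 25.48 = 104.28

104.28 nanofarads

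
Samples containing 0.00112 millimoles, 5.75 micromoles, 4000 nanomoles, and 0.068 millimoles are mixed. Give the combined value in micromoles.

In micromoles:
  0.00112 millimoles = 0.00112 × 10^3 micromoles = 1.12
  5.75 micromoles → 5.75
  4000 nanomoles = 4000 × 10^-3 micromoles = 4
  0.068 millimoles = 0.068 × 10^3 micromoles = 68
Sum: 1.12 + 5.75 + 4 + 68 = 78.87

78.87 micromoles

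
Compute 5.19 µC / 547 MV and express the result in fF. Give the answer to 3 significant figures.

9.49 fF

(5.19 × 10^-6) / (547 × 10^6) = 0.0094881 × 10^-12 F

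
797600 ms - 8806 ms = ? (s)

In s:
  797600 ms = 797600 × 10^-3 s = 797.6
  8806 ms = 8806 × 10^-3 s = 8.806
Difference: 797.6 - 8.806 = 788.794

788.794 s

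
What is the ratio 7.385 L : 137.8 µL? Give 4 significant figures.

53590

(7.385) / (137.8e-6) = 0.053592e6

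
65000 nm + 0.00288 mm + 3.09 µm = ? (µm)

In µm:
  65000 nm = 65000 × 10⁻³ µm = 65
  0.00288 mm = 0.00288 × 10³ µm = 2.88
  3.09 µm → 3.09
Sum: 65 + 2.88 + 3.09 = 70.97

70.97 µm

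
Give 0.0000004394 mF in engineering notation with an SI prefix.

= 439.4 × 10^-12 F; 10^-12 is pico.

439.4 pF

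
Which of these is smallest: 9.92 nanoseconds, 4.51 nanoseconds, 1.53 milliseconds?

9.92 nanoseconds = 0.00000000992 seconds
4.51 nanoseconds = 0.00000000451 seconds
1.53 milliseconds = 0.00153 seconds

4.51 nanoseconds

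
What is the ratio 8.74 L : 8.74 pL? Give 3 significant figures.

(8.74) / (8.74e-12) = 1e12

1000000000000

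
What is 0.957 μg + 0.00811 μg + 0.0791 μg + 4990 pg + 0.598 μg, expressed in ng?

In ng:
  0.957 μg = 0.957 × 10^3 ng = 957
  0.00811 μg = 0.00811 × 10^3 ng = 8.11
  0.0791 μg = 0.0791 × 10^3 ng = 79.1
  4990 pg = 4990 × 10^-3 ng = 4.99
  0.598 μg = 0.598 × 10^3 ng = 598
Sum: 957 + 8.11 + 79.1 + 4.99 + 598 = 1647.2

1647.2 ng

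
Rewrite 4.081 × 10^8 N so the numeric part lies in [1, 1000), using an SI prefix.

= 408.1 × 10^6 N; 10^6 is mega.

408.1 MN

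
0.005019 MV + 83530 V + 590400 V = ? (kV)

678.949 kV

In kV:
  0.005019 MV = 0.005019 × 10^3 kV = 5.019
  83530 V = 83530 × 10^-3 kV = 83.53
  590400 V = 590400 × 10^-3 kV = 590.4
Sum: 5.019 + 83.53 + 590.4 = 678.949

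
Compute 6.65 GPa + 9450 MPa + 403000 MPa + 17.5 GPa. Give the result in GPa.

436.6 GPa

In GPa:
  6.65 GPa → 6.65
  9450 MPa = 9450e-3 GPa = 9.45
  403000 MPa = 403000e-3 GPa = 403
  17.5 GPa → 17.5
Sum: 6.65 + 9.45 + 403 + 17.5 = 436.6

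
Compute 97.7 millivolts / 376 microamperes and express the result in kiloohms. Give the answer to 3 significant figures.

0.260 kiloohms

(97.7e-3) / (376e-6) = 0.25984e3 Ω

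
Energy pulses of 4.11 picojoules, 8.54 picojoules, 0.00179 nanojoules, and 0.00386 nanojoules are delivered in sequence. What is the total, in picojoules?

18.3 picojoules

In picojoules:
  4.11 picojoules → 4.11
  8.54 picojoules → 8.54
  0.00179 nanojoules = 0.00179 × 10^3 picojoules = 1.79
  0.00386 nanojoules = 0.00386 × 10^3 picojoules = 3.86
Sum: 4.11 + 8.54 + 1.79 + 3.86 = 18.3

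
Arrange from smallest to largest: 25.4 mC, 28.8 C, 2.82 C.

25.4 mC < 2.82 C < 28.8 C

25.4 mC = 0.0254 C
28.8 C = 28.8 C
2.82 C = 2.82 C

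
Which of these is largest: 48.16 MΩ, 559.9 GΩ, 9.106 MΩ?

48.16 MΩ = 48160000 Ω
559.9 GΩ = 559900000000 Ω
9.106 MΩ = 9106000 Ω

559.9 GΩ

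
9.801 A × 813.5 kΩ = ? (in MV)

9.801 × 813.5 × 10^3 = 7973.1135 × 10^3 V

7.9731135 MV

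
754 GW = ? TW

0.754 TW

giga = 10^9, tera = 10^12; factor is 10^-3.
754 × 10^-3 = 0.754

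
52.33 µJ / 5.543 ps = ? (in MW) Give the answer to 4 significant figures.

9.441 MW

(52.33e-6) / (5.543e-12) = 9.44074e6 W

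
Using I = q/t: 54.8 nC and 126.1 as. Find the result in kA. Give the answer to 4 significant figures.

434600 kA

(54.8 × 10^-9) / (126.1 × 10^-18) = 0.434576 × 10^9 A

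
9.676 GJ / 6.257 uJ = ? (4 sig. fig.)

1546000000000000

(9.676e9) / (6.257e-6) = 1.5464e15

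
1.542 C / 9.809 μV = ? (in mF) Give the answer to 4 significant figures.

(1.542) / (9.809e-6) = 0.157203e6 F

157200000 mF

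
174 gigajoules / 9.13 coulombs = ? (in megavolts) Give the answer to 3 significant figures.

19100 megavolts

(174e9) / (9.13) = 19.058e9 V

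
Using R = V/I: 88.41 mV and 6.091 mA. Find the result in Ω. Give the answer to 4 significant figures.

(88.41 × 10⁻³) / (6.091 × 10⁻³) = 14.5149 Ω

14.51 Ω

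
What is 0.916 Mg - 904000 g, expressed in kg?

12 kg

In kg:
  0.916 Mg = 0.916e3 kg = 916
  904000 g = 904000e-3 kg = 904
Difference: 916 - 904 = 12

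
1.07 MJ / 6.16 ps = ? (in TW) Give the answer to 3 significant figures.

(1.07e6) / (6.16e-12) = 0.1737e18 W

174000 TW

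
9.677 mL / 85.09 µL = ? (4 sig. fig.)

113.7

(9.677 × 10⁻³) / (85.09 × 10⁻⁶) = 0.11373 × 10³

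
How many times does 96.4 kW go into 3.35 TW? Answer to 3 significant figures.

(3.35e12) / (96.4e3) = 0.03475e9

34800000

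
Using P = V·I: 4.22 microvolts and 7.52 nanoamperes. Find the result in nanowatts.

4.22 × 10^-6 × 7.52 × 10^-9 = 31.7344 × 10^-15 W

0.0000317344 nanowatts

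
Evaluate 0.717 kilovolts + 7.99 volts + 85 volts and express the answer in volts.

809.99 volts

In volts:
  0.717 kilovolts = 0.717e3 volts = 717
  7.99 volts → 7.99
  85 volts → 85
Sum: 717 + 7.99 + 85 = 809.99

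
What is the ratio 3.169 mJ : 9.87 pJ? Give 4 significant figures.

(3.169 × 10⁻³) / (9.87 × 10⁻¹²) = 0.32107 × 10⁹

321100000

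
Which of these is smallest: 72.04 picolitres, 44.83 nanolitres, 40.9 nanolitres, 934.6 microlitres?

72.04 picolitres

72.04 picolitres = 0.00000000007204 litres
44.83 nanolitres = 0.00000004483 litres
40.9 nanolitres = 0.0000000409 litres
934.6 microlitres = 0.0009346 litres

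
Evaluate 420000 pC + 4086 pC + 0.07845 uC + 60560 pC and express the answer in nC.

563.096 nC

In nC:
  420000 pC = 420000 × 10^-3 nC = 420
  4086 pC = 4086 × 10^-3 nC = 4.086
  0.07845 uC = 0.07845 × 10^3 nC = 78.45
  60560 pC = 60560 × 10^-3 nC = 60.56
Sum: 420 + 4.086 + 78.45 + 60.56 = 563.096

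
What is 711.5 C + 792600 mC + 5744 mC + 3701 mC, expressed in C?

In C:
  711.5 C → 711.5
  792600 mC = 792600 × 10^-3 C = 792.6
  5744 mC = 5744 × 10^-3 C = 5.744
  3701 mC = 3701 × 10^-3 C = 3.701
Sum: 711.5 + 792.6 + 5.744 + 3.701 = 1513.545

1513.545 C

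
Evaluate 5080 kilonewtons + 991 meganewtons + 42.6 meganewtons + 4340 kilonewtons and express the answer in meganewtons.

1043.02 meganewtons

In meganewtons:
  5080 kilonewtons = 5080e-3 meganewtons = 5.08
  991 meganewtons → 991
  42.6 meganewtons → 42.6
  4340 kilonewtons = 4340e-3 meganewtons = 4.34
Sum: 5.08 + 991 + 42.6 + 4.34 = 1043.02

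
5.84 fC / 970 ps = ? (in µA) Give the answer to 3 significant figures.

6.02 µA

(5.84 × 10^-15) / (970 × 10^-12) = 0.0060206 × 10^-3 A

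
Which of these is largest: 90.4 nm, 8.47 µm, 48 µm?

90.4 nm = 0.0000000904 m
8.47 µm = 0.00000847 m
48 µm = 0.000048 m

48 µm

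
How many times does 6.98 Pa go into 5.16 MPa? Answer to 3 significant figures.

(5.16e6) / (6.98) = 0.7393e6

739000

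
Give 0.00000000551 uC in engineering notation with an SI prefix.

= 5.51e-15 C; 1e-15 is femto.

5.51 fC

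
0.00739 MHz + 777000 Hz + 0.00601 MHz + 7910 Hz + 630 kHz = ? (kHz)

In kHz:
  0.00739 MHz = 0.00739 × 10^3 kHz = 7.39
  777000 Hz = 777000 × 10^-3 kHz = 777
  0.00601 MHz = 0.00601 × 10^3 kHz = 6.01
  7910 Hz = 7910 × 10^-3 kHz = 7.91
  630 kHz → 630
Sum: 7.39 + 777 + 6.01 + 7.91 + 630 = 1428.31

1428.31 kHz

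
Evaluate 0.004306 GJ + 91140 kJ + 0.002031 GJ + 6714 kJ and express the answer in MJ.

In MJ:
  0.004306 GJ = 0.004306e3 MJ = 4.306
  91140 kJ = 91140e-3 MJ = 91.14
  0.002031 GJ = 0.002031e3 MJ = 2.031
  6714 kJ = 6714e-3 MJ = 6.714
Sum: 4.306 + 91.14 + 2.031 + 6.714 = 104.191

104.191 MJ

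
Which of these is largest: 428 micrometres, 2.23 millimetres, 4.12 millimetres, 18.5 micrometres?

4.12 millimetres

428 micrometres = 0.000428 metres
2.23 millimetres = 0.00223 metres
4.12 millimetres = 0.00412 metres
18.5 micrometres = 0.0000185 metres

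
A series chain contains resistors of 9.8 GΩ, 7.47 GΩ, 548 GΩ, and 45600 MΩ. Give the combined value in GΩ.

610.87 GΩ

In GΩ:
  9.8 GΩ → 9.8
  7.47 GΩ → 7.47
  548 GΩ → 548
  45600 MΩ = 45600 × 10⁻³ GΩ = 45.6
Sum: 9.8 + 7.47 + 548 + 45.6 = 610.87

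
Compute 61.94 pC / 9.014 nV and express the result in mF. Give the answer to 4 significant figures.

6.872 mF

(61.94 × 10⁻¹²) / (9.014 × 10⁻⁹) = 6.87153 × 10⁻³ F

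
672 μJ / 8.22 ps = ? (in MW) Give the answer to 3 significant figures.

(672 × 10⁻⁶) / (8.22 × 10⁻¹²) = 81.752 × 10⁶ W

81.8 MW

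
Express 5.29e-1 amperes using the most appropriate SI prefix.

529 milliamperes

= 529e-3 amperes; 1e-3 is milli.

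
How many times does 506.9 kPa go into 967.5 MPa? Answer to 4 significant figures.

(967.5e6) / (506.9e3) = 1.9087e3

1909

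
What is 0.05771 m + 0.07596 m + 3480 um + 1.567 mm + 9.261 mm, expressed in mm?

147.978 mm

In mm:
  0.05771 m = 0.05771 × 10³ mm = 57.71
  0.07596 m = 0.07596 × 10³ mm = 75.96
  3480 um = 3480 × 10⁻³ mm = 3.48
  1.567 mm → 1.567
  9.261 mm → 9.261
Sum: 57.71 + 75.96 + 3.48 + 1.567 + 9.261 = 147.978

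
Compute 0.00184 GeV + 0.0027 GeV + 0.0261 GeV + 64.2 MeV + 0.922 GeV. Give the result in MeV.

In MeV:
  0.00184 GeV = 0.00184 × 10^3 MeV = 1.84
  0.0027 GeV = 0.0027 × 10^3 MeV = 2.7
  0.0261 GeV = 0.0261 × 10^3 MeV = 26.1
  64.2 MeV → 64.2
  0.922 GeV = 0.922 × 10^3 MeV = 922
Sum: 1.84 + 2.7 + 26.1 + 64.2 + 922 = 1016.84

1016.84 MeV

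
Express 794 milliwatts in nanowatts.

milli = 10^-3, nano = 10^-9; factor is 10^6.
794 × 10^6 = 794000000

794000000 nanowatts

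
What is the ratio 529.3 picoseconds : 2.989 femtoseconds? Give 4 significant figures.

(529.3e-12) / (2.989e-15) = 177.08e3

177100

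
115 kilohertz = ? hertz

kilo = 10^3, (no prefix) = 10^0; factor is 10^3.
115 × 10^3 = 115000

115000 hertz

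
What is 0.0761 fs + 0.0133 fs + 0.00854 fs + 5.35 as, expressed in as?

In as:
  0.0761 fs = 0.0761e3 as = 76.1
  0.0133 fs = 0.0133e3 as = 13.3
  0.00854 fs = 0.00854e3 as = 8.54
  5.35 as → 5.35
Sum: 76.1 + 13.3 + 8.54 + 5.35 = 103.29

103.29 as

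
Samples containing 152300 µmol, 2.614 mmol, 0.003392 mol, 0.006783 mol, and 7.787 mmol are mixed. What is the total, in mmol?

In mmol:
  152300 µmol = 152300e-3 mmol = 152.3
  2.614 mmol → 2.614
  0.003392 mol = 0.003392e3 mmol = 3.392
  0.006783 mol = 0.006783e3 mmol = 6.783
  7.787 mmol → 7.787
Sum: 152.3 + 2.614 + 3.392 + 6.783 + 7.787 = 172.876

172.876 mmol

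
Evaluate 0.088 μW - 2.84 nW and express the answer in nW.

85.16 nW

In nW:
  0.088 μW = 0.088 × 10³ nW = 88
  2.84 nW → 2.84
Difference: 88 - 2.84 = 85.16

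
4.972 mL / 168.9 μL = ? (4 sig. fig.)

(4.972 × 10^-3) / (168.9 × 10^-6) = 0.029438 × 10^3

29.44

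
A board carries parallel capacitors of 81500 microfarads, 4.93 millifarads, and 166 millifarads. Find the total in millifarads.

In millifarads:
  81500 microfarads = 81500 × 10⁻³ millifarads = 81.5
  4.93 millifarads → 4.93
  166 millifarads → 166
Sum: 81.5 + 4.93 + 166 = 252.43

252.43 millifarads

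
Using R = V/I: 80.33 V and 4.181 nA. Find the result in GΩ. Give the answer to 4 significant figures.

19.21 GΩ

(80.33) / (4.181 × 10^-9) = 19.2131 × 10^9 Ω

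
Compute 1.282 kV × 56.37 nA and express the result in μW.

1.282e3 × 56.37e-9 = 72.26634e-6 W

72.26634 μW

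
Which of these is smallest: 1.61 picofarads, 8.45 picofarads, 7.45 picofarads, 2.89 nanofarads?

1.61 picofarads = 0.00000000000161 farads
8.45 picofarads = 0.00000000000845 farads
7.45 picofarads = 0.00000000000745 farads
2.89 nanofarads = 0.00000000289 farads

1.61 picofarads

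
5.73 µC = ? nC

5730 nC

micro = 10^-6, nano = 10^-9; factor is 10^3.
5.73 × 10^3 = 5730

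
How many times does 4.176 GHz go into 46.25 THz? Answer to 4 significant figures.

(46.25e12) / (4.176e9) = 11.075e3

11080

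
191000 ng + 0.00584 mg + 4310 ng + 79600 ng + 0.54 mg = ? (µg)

820.75 µg

In µg:
  191000 ng = 191000 × 10⁻³ µg = 191
  0.00584 mg = 0.00584 × 10³ µg = 5.84
  4310 ng = 4310 × 10⁻³ µg = 4.31
  79600 ng = 79600 × 10⁻³ µg = 79.6
  0.54 mg = 0.54 × 10³ µg = 540
Sum: 191 + 5.84 + 4.31 + 79.6 + 540 = 820.75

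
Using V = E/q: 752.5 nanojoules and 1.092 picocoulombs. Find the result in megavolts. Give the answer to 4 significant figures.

0.6891 megavolts

(752.5e-9) / (1.092e-12) = 689.103e3 V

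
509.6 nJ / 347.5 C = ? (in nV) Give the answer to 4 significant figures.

1.466 nV

(509.6 × 10^-9) / (347.5) = 1.46647 × 10^-9 V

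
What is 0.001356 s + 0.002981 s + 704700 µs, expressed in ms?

709.037 ms

In ms:
  0.001356 s = 0.001356 × 10^3 ms = 1.356
  0.002981 s = 0.002981 × 10^3 ms = 2.981
  704700 µs = 704700 × 10^-3 ms = 704.7
Sum: 1.356 + 2.981 + 704.7 = 709.037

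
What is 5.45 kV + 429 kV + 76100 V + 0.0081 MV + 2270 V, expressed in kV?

520.92 kV

In kV:
  5.45 kV → 5.45
  429 kV → 429
  76100 V = 76100 × 10⁻³ kV = 76.1
  0.0081 MV = 0.0081 × 10³ kV = 8.1
  2270 V = 2270 × 10⁻³ kV = 2.27
Sum: 5.45 + 429 + 76.1 + 8.1 + 2.27 = 520.92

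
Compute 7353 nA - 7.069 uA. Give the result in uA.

In uA:
  7353 nA = 7353 × 10⁻³ uA = 7.353
  7.069 uA → 7.069
Difference: 7.353 - 7.069 = 0.284

0.284 uA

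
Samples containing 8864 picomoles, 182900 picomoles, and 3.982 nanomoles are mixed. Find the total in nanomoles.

195.746 nanomoles

In nanomoles:
  8864 picomoles = 8864 × 10⁻³ nanomoles = 8.864
  182900 picomoles = 182900 × 10⁻³ nanomoles = 182.9
  3.982 nanomoles → 3.982
Sum: 8.864 + 182.9 + 3.982 = 195.746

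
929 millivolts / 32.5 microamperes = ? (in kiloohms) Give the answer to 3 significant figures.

(929e-3) / (32.5e-6) = 28.585e3 Ω

28.6 kiloohms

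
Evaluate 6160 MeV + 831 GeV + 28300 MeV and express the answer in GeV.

865.46 GeV

In GeV:
  6160 MeV = 6160 × 10⁻³ GeV = 6.16
  831 GeV → 831
  28300 MeV = 28300 × 10⁻³ GeV = 28.3
Sum: 6.16 + 831 + 28.3 = 865.46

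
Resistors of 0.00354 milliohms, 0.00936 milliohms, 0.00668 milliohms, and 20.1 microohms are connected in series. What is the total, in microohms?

39.68 microohms

In microohms:
  0.00354 milliohms = 0.00354 × 10³ microohms = 3.54
  0.00936 milliohms = 0.00936 × 10³ microohms = 9.36
  0.00668 milliohms = 0.00668 × 10³ microohms = 6.68
  20.1 microohms → 20.1
Sum: 3.54 + 9.36 + 6.68 + 20.1 = 39.68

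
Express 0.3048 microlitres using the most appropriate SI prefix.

304.8 nanolitres

= 304.8 × 10^-9 litres; 10^-9 is nano.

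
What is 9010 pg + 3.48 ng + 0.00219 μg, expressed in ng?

14.68 ng

In ng:
  9010 pg = 9010e-3 ng = 9.01
  3.48 ng → 3.48
  0.00219 μg = 0.00219e3 ng = 2.19
Sum: 9.01 + 3.48 + 2.19 = 14.68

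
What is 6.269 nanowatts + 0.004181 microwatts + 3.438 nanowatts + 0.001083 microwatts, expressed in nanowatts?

14.971 nanowatts

In nanowatts:
  6.269 nanowatts → 6.269
  0.004181 microwatts = 0.004181 × 10^3 nanowatts = 4.181
  3.438 nanowatts → 3.438
  0.001083 microwatts = 0.001083 × 10^3 nanowatts = 1.083
Sum: 6.269 + 4.181 + 3.438 + 1.083 = 14.971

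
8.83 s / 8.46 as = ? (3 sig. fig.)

1040000000000000000

(8.83) / (8.46 × 10^-18) = 1.044 × 10^18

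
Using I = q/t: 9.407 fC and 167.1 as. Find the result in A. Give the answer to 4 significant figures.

56.30 A

(9.407 × 10^-15) / (167.1 × 10^-18) = 0.0562956 × 10^3 A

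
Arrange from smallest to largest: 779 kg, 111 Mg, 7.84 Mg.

779 kg < 7.84 Mg < 111 Mg

779 kg = 779000 g
111 Mg = 111000000 g
7.84 Mg = 7840000 g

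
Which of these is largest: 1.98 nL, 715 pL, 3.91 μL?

3.91 μL

1.98 nL = 0.00000000198 L
715 pL = 0.000000000715 L
3.91 μL = 0.00000391 L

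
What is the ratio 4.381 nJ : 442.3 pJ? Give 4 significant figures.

9.905

(4.381 × 10⁻⁹) / (442.3 × 10⁻¹²) = 0.009905 × 10³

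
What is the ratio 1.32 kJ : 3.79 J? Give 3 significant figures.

348

(1.32 × 10^3) / (3.79) = 0.3483 × 10^3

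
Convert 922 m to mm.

922000 mm

(no prefix) = 10⁰, milli = 10⁻³; factor is 10³.
922 × 10³ = 922000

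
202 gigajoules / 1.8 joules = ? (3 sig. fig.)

(202e9) / (1.8) = 112.2e9

112000000000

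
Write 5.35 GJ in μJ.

giga = 1e9, micro = 1e-6; factor is 1e15.
5.35 × 1e15 = 5350000000000000

5350000000000000 μJ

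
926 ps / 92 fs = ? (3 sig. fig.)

(926 × 10⁻¹²) / (92 × 10⁻¹⁵) = 10.07 × 10³

10100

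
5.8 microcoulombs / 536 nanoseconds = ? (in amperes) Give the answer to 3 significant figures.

10.8 amperes

(5.8e-6) / (536e-9) = 0.010821e3 A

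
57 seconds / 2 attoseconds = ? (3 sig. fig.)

(57) / (2e-18) = 28.5e18

28500000000000000000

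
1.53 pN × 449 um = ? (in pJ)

0.00068697 pJ

1.53 × 10⁻¹² × 449 × 10⁻⁶ = 686.97 × 10⁻¹⁸ J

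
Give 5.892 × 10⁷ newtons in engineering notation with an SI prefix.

58.92 meganewtons

= 58.92 × 10⁶ newtons; 10⁶ is mega.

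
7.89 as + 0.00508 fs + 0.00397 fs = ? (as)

16.94 as

In as:
  7.89 as → 7.89
  0.00508 fs = 0.00508e3 as = 5.08
  0.00397 fs = 0.00397e3 as = 3.97
Sum: 7.89 + 5.08 + 3.97 = 16.94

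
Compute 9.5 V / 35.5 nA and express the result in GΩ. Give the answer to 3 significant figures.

0.268 GΩ

(9.5) / (35.5 × 10^-9) = 0.26761 × 10^9 Ω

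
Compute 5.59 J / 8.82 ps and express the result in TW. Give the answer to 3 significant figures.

0.634 TW

(5.59) / (8.82 × 10⁻¹²) = 0.63379 × 10¹² W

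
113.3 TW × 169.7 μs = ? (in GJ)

19.22701 GJ

113.3 × 10^12 × 169.7 × 10^-6 = 19227.01 × 10^6 J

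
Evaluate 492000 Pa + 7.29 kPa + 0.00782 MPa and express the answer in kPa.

507.11 kPa

In kPa:
  492000 Pa = 492000 × 10⁻³ kPa = 492
  7.29 kPa → 7.29
  0.00782 MPa = 0.00782 × 10³ kPa = 7.82
Sum: 492 + 7.29 + 7.82 = 507.11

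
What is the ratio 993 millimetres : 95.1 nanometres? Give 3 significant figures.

10400000

(993 × 10⁻³) / (95.1 × 10⁻⁹) = 10.44 × 10⁶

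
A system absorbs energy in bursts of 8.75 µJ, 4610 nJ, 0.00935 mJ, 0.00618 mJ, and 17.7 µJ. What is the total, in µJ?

46.59 µJ

In µJ:
  8.75 µJ → 8.75
  4610 nJ = 4610 × 10^-3 µJ = 4.61
  0.00935 mJ = 0.00935 × 10^3 µJ = 9.35
  0.00618 mJ = 0.00618 × 10^3 µJ = 6.18
  17.7 µJ → 17.7
Sum: 8.75 + 4.61 + 9.35 + 6.18 + 17.7 = 46.59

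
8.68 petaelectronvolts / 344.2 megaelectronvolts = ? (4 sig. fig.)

25220000

(8.68 × 10¹⁵) / (344.2 × 10⁶) = 0.025218 × 10⁹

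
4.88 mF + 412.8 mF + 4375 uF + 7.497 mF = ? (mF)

In mF:
  4.88 mF → 4.88
  412.8 mF → 412.8
  4375 uF = 4375 × 10⁻³ mF = 4.375
  7.497 mF → 7.497
Sum: 4.88 + 412.8 + 4.375 + 7.497 = 429.552

429.552 mF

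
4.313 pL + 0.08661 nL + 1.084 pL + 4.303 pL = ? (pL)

In pL:
  4.313 pL → 4.313
  0.08661 nL = 0.08661e3 pL = 86.61
  1.084 pL → 1.084
  4.303 pL → 4.303
Sum: 4.313 + 86.61 + 1.084 + 4.303 = 96.31

96.31 pL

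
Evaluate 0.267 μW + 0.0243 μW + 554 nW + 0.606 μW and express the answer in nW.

In nW:
  0.267 μW = 0.267 × 10^3 nW = 267
  0.0243 μW = 0.0243 × 10^3 nW = 24.3
  554 nW → 554
  0.606 μW = 0.606 × 10^3 nW = 606
Sum: 267 + 24.3 + 554 + 606 = 1451.3

1451.3 nW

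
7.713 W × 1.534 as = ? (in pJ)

0.000011831742 pJ

7.713 × 1.534e-18 = 11.831742e-18 J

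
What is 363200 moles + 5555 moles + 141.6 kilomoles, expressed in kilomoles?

510.355 kilomoles

In kilomoles:
  363200 moles = 363200 × 10⁻³ kilomoles = 363.2
  5555 moles = 5555 × 10⁻³ kilomoles = 5.555
  141.6 kilomoles → 141.6
Sum: 363.2 + 5.555 + 141.6 = 510.355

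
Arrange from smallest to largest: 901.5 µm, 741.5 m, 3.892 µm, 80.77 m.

3.892 µm < 901.5 µm < 80.77 m < 741.5 m

901.5 µm = 0.0009015 m
741.5 m = 741.5 m
3.892 µm = 0.000003892 m
80.77 m = 80.77 m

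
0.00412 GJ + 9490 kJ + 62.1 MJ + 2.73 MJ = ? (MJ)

In MJ:
  0.00412 GJ = 0.00412 × 10^3 MJ = 4.12
  9490 kJ = 9490 × 10^-3 MJ = 9.49
  62.1 MJ → 62.1
  2.73 MJ → 2.73
Sum: 4.12 + 9.49 + 62.1 + 2.73 = 78.44

78.44 MJ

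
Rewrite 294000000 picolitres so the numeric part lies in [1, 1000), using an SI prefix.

294 microlitres

= 294 × 10⁻⁶ litres; 10⁻⁶ is micro.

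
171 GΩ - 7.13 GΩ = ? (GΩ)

163.87 GΩ

In GΩ:
  171 GΩ → 171
  7.13 GΩ → 7.13
Difference: 171 - 7.13 = 163.87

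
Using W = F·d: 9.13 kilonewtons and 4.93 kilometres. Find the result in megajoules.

9.13e3 × 4.93e3 = 45.0109e6 J

45.0109 megajoules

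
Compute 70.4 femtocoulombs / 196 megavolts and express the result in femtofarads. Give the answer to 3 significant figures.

(70.4 × 10⁻¹⁵) / (196 × 10⁶) = 0.35918 × 10⁻²¹ F

0.000000359 femtofarads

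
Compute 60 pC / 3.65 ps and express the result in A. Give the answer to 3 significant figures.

(60e-12) / (3.65e-12) = 16.438 A

16.4 A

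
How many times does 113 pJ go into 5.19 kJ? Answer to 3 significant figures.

45900000000000

(5.19 × 10³) / (113 × 10⁻¹²) = 0.04593 × 10¹⁵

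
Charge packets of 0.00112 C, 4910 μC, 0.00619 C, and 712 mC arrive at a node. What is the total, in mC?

In mC:
  0.00112 C = 0.00112e3 mC = 1.12
  4910 μC = 4910e-3 mC = 4.91
  0.00619 C = 0.00619e3 mC = 6.19
  712 mC → 712
Sum: 1.12 + 4.91 + 6.19 + 712 = 724.22

724.22 mC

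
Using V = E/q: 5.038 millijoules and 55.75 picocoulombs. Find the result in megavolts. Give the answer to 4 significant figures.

90.37 megavolts

(5.038 × 10^-3) / (55.75 × 10^-12) = 0.0903677 × 10^9 V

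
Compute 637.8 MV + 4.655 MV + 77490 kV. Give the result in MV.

719.945 MV

In MV:
  637.8 MV → 637.8
  4.655 MV → 4.655
  77490 kV = 77490e-3 MV = 77.49
Sum: 637.8 + 4.655 + 77.49 = 719.945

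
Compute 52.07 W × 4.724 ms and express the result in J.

52.07 × 4.724e-3 = 245.97868e-3 J

0.24597868 J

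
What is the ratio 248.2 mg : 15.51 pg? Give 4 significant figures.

16000000000

(248.2e-3) / (15.51e-12) = 16.003e9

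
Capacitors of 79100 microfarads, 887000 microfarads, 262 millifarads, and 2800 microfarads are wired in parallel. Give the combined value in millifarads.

In millifarads:
  79100 microfarads = 79100 × 10⁻³ millifarads = 79.1
  887000 microfarads = 887000 × 10⁻³ millifarads = 887
  262 millifarads → 262
  2800 microfarads = 2800 × 10⁻³ millifarads = 2.8
Sum: 79.1 + 887 + 262 + 2.8 = 1230.9

1230.9 millifarads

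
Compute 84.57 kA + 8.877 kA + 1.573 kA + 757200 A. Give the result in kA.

In kA:
  84.57 kA → 84.57
  8.877 kA → 8.877
  1.573 kA → 1.573
  757200 A = 757200e-3 kA = 757.2
Sum: 84.57 + 8.877 + 1.573 + 757.2 = 852.22

852.22 kA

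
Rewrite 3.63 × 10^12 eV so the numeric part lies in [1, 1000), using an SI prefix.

= 3.63 × 10^12 eV; 10^12 is tera.

3.63 TeV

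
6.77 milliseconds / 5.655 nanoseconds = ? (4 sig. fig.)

(6.77 × 10⁻³) / (5.655 × 10⁻⁹) = 1.1972 × 10⁶

1197000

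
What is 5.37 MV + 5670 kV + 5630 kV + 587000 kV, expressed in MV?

603.67 MV

In MV:
  5.37 MV → 5.37
  5670 kV = 5670e-3 MV = 5.67
  5630 kV = 5630e-3 MV = 5.63
  587000 kV = 587000e-3 MV = 587
Sum: 5.37 + 5.67 + 5.63 + 587 = 603.67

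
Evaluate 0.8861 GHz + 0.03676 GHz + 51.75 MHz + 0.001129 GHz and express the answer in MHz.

In MHz:
  0.8861 GHz = 0.8861 × 10³ MHz = 886.1
  0.03676 GHz = 0.03676 × 10³ MHz = 36.76
  51.75 MHz → 51.75
  0.001129 GHz = 0.001129 × 10³ MHz = 1.129
Sum: 886.1 + 36.76 + 51.75 + 1.129 = 975.739

975.739 MHz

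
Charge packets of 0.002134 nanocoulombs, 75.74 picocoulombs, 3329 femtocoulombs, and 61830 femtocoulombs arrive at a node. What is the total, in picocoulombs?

143.033 picocoulombs

In picocoulombs:
  0.002134 nanocoulombs = 0.002134 × 10³ picocoulombs = 2.134
  75.74 picocoulombs → 75.74
  3329 femtocoulombs = 3329 × 10⁻³ picocoulombs = 3.329
  61830 femtocoulombs = 61830 × 10⁻³ picocoulombs = 61.83
Sum: 2.134 + 75.74 + 3.329 + 61.83 = 143.033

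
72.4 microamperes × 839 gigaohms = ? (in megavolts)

72.4 × 10⁻⁶ × 839 × 10⁹ = 60743.6 × 10³ V

60.7436 megavolts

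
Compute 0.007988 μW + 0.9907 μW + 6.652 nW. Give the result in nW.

1005.34 nW

In nW:
  0.007988 μW = 0.007988 × 10^3 nW = 7.988
  0.9907 μW = 0.9907 × 10^3 nW = 990.7
  6.652 nW → 6.652
Sum: 7.988 + 990.7 + 6.652 = 1005.34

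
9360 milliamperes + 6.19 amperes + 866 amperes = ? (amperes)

In amperes:
  9360 milliamperes = 9360 × 10⁻³ amperes = 9.36
  6.19 amperes → 6.19
  866 amperes → 866
Sum: 9.36 + 6.19 + 866 = 881.55

881.55 amperes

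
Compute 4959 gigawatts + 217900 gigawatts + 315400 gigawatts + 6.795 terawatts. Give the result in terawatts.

In terawatts:
  4959 gigawatts = 4959e-3 terawatts = 4.959
  217900 gigawatts = 217900e-3 terawatts = 217.9
  315400 gigawatts = 315400e-3 terawatts = 315.4
  6.795 terawatts → 6.795
Sum: 4.959 + 217.9 + 315.4 + 6.795 = 545.054

545.054 terawatts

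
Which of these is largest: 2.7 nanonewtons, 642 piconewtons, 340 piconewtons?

2.7 nanonewtons = 0.0000000027 newtons
642 piconewtons = 0.000000000642 newtons
340 piconewtons = 0.00000000034 newtons

2.7 nanonewtons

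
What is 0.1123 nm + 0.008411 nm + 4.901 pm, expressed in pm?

In pm:
  0.1123 nm = 0.1123 × 10^3 pm = 112.3
  0.008411 nm = 0.008411 × 10^3 pm = 8.411
  4.901 pm → 4.901
Sum: 112.3 + 8.411 + 4.901 = 125.612

125.612 pm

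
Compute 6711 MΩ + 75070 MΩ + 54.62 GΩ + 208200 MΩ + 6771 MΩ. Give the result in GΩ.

In GΩ:
  6711 MΩ = 6711e-3 GΩ = 6.711
  75070 MΩ = 75070e-3 GΩ = 75.07
  54.62 GΩ → 54.62
  208200 MΩ = 208200e-3 GΩ = 208.2
  6771 MΩ = 6771e-3 GΩ = 6.771
Sum: 6.711 + 75.07 + 54.62 + 208.2 + 6.771 = 351.372

351.372 GΩ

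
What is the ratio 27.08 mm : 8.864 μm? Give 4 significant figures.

(27.08e-3) / (8.864e-6) = 3.0551e3

3055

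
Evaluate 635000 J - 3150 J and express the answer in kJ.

631.85 kJ

In kJ:
  635000 J = 635000e-3 kJ = 635
  3150 J = 3150e-3 kJ = 3.15
Difference: 635 - 3.15 = 631.85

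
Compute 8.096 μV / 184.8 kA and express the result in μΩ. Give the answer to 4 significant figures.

(8.096e-6) / (184.8e3) = 0.0438095e-9 Ω

0.00004381 μΩ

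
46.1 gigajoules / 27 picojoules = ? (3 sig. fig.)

(46.1e9) / (27e-12) = 1.707e21

1710000000000000000000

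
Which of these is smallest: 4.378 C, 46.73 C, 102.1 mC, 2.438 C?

4.378 C = 4.378 C
46.73 C = 46.73 C
102.1 mC = 0.1021 C
2.438 C = 2.438 C

102.1 mC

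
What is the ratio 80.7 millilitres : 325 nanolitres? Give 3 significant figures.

248000

(80.7e-3) / (325e-9) = 0.2483e6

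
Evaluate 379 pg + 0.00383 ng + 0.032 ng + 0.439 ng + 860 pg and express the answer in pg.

In pg:
  379 pg → 379
  0.00383 ng = 0.00383e3 pg = 3.83
  0.032 ng = 0.032e3 pg = 32
  0.439 ng = 0.439e3 pg = 439
  860 pg → 860
Sum: 379 + 3.83 + 32 + 439 + 860 = 1713.83

1713.83 pg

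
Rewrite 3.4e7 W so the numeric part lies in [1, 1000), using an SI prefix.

34 MW

= 34e6 W; 1e6 is mega.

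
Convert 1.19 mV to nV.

milli = 10^-3, nano = 10^-9; factor is 10^6.
1.19 × 10^6 = 1190000

1190000 nV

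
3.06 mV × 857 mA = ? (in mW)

2.62242 mW

3.06 × 10^-3 × 857 × 10^-3 = 2622.42 × 10^-6 W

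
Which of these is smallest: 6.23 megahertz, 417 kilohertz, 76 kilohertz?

76 kilohertz

6.23 megahertz = 6230000 hertz
417 kilohertz = 417000 hertz
76 kilohertz = 76000 hertz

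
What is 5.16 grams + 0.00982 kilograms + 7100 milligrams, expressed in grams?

In grams:
  5.16 grams → 5.16
  0.00982 kilograms = 0.00982e3 grams = 9.82
  7100 milligrams = 7100e-3 grams = 7.1
Sum: 5.16 + 9.82 + 7.1 = 22.08

22.08 grams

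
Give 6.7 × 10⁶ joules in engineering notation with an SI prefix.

6.7 megajoules

= 6.7 × 10⁶ joules; 10⁶ is mega.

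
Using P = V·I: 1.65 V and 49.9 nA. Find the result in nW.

82.335 nW

1.65 × 49.9 × 10⁻⁹ = 82.335 × 10⁻⁹ W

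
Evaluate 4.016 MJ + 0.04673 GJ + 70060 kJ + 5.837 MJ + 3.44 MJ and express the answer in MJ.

In MJ:
  4.016 MJ → 4.016
  0.04673 GJ = 0.04673e3 MJ = 46.73
  70060 kJ = 70060e-3 MJ = 70.06
  5.837 MJ → 5.837
  3.44 MJ → 3.44
Sum: 4.016 + 46.73 + 70.06 + 5.837 + 3.44 = 130.083

130.083 MJ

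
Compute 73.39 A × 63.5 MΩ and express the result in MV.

4660.265 MV

73.39 × 63.5 × 10⁶ = 4660.265 × 10⁶ V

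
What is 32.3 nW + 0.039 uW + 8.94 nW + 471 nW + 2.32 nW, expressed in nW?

553.56 nW

In nW:
  32.3 nW → 32.3
  0.039 uW = 0.039 × 10³ nW = 39
  8.94 nW → 8.94
  471 nW → 471
  2.32 nW → 2.32
Sum: 32.3 + 39 + 8.94 + 471 + 2.32 = 553.56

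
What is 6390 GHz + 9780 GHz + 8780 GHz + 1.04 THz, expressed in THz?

25.99 THz

In THz:
  6390 GHz = 6390e-3 THz = 6.39
  9780 GHz = 9780e-3 THz = 9.78
  8780 GHz = 8780e-3 THz = 8.78
  1.04 THz → 1.04
Sum: 6.39 + 9.78 + 8.78 + 1.04 = 25.99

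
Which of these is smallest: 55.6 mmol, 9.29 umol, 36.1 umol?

55.6 mmol = 0.0556 mol
9.29 umol = 0.00000929 mol
36.1 umol = 0.0000361 mol

9.29 umol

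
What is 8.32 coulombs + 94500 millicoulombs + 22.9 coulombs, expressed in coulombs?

In coulombs:
  8.32 coulombs → 8.32
  94500 millicoulombs = 94500e-3 coulombs = 94.5
  22.9 coulombs → 22.9
Sum: 8.32 + 94.5 + 22.9 = 125.72

125.72 coulombs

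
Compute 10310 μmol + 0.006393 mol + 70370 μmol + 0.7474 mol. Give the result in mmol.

In mmol:
  10310 μmol = 10310 × 10^-3 mmol = 10.31
  0.006393 mol = 0.006393 × 10^3 mmol = 6.393
  70370 μmol = 70370 × 10^-3 mmol = 70.37
  0.7474 mol = 0.7474 × 10^3 mmol = 747.4
Sum: 10.31 + 6.393 + 70.37 + 747.4 = 834.473

834.473 mmol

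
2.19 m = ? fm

(no prefix) = 10⁰, femto = 10⁻¹⁵; factor is 10¹⁵.
2.19 × 10¹⁵ = 2190000000000000

2190000000000000 fm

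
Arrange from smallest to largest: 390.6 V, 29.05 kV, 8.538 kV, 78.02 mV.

390.6 V = 390.6 V
29.05 kV = 29050 V
8.538 kV = 8538 V
78.02 mV = 0.07802 V

78.02 mV < 390.6 V < 8.538 kV < 29.05 kV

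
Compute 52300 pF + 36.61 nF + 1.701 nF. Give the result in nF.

90.611 nF

In nF:
  52300 pF = 52300e-3 nF = 52.3
  36.61 nF → 36.61
  1.701 nF → 1.701
Sum: 52.3 + 36.61 + 1.701 = 90.611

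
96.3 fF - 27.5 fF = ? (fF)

In fF:
  96.3 fF → 96.3
  27.5 fF → 27.5
Difference: 96.3 - 27.5 = 68.8

68.8 fF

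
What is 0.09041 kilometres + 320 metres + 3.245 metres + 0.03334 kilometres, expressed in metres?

446.995 metres

In metres:
  0.09041 kilometres = 0.09041 × 10³ metres = 90.41
  320 metres → 320
  3.245 metres → 3.245
  0.03334 kilometres = 0.03334 × 10³ metres = 33.34
Sum: 90.41 + 320 + 3.245 + 33.34 = 446.995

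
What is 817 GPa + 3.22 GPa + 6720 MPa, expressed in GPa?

826.94 GPa

In GPa:
  817 GPa → 817
  3.22 GPa → 3.22
  6720 MPa = 6720 × 10^-3 GPa = 6.72
Sum: 817 + 3.22 + 6.72 = 826.94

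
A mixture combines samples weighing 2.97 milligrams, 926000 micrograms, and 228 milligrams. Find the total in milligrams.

1156.97 milligrams

In milligrams:
  2.97 milligrams → 2.97
  926000 micrograms = 926000e-3 milligrams = 926
  228 milligrams → 228
Sum: 2.97 + 926 + 228 = 1156.97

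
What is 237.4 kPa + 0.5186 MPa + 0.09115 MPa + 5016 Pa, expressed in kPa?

In kPa:
  237.4 kPa → 237.4
  0.5186 MPa = 0.5186e3 kPa = 518.6
  0.09115 MPa = 0.09115e3 kPa = 91.15
  5016 Pa = 5016e-3 kPa = 5.016
Sum: 237.4 + 518.6 + 91.15 + 5.016 = 852.166

852.166 kPa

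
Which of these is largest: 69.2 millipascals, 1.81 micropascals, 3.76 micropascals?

69.2 millipascals = 0.0692 pascals
1.81 micropascals = 0.00000181 pascals
3.76 micropascals = 0.00000376 pascals

69.2 millipascals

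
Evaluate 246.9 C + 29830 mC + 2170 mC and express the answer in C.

In C:
  246.9 C → 246.9
  29830 mC = 29830 × 10⁻³ C = 29.83
  2170 mC = 2170 × 10⁻³ C = 2.17
Sum: 246.9 + 29.83 + 2.17 = 278.9

278.9 C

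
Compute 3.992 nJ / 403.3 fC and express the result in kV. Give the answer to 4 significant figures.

(3.992 × 10⁻⁹) / (403.3 × 10⁻¹⁵) = 0.00989834 × 10⁶ V

9.898 kV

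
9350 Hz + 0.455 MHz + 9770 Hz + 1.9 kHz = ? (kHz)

In kHz:
  9350 Hz = 9350e-3 kHz = 9.35
  0.455 MHz = 0.455e3 kHz = 455
  9770 Hz = 9770e-3 kHz = 9.77
  1.9 kHz → 1.9
Sum: 9.35 + 455 + 9.77 + 1.9 = 476.02

476.02 kHz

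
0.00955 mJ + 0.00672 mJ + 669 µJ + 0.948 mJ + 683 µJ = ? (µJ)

2316.27 µJ

In µJ:
  0.00955 mJ = 0.00955 × 10³ µJ = 9.55
  0.00672 mJ = 0.00672 × 10³ µJ = 6.72
  669 µJ → 669
  0.948 mJ = 0.948 × 10³ µJ = 948
  683 µJ → 683
Sum: 9.55 + 6.72 + 669 + 948 + 683 = 2316.27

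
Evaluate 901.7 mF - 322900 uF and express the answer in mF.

578.8 mF

In mF:
  901.7 mF → 901.7
  322900 uF = 322900 × 10^-3 mF = 322.9
Difference: 901.7 - 322.9 = 578.8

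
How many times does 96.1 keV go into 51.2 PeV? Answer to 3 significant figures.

(51.2e15) / (96.1e3) = 0.5328e12

533000000000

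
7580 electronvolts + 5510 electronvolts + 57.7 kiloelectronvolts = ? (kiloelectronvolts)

70.79 kiloelectronvolts

In kiloelectronvolts:
  7580 electronvolts = 7580 × 10⁻³ kiloelectronvolts = 7.58
  5510 electronvolts = 5510 × 10⁻³ kiloelectronvolts = 5.51
  57.7 kiloelectronvolts → 57.7
Sum: 7.58 + 5.51 + 57.7 = 70.79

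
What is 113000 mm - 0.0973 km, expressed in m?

15.7 m

In m:
  113000 mm = 113000 × 10^-3 m = 113
  0.0973 km = 0.0973 × 10^3 m = 97.3
Difference: 113 - 97.3 = 15.7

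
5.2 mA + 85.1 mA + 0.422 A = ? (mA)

In mA:
  5.2 mA → 5.2
  85.1 mA → 85.1
  0.422 A = 0.422 × 10^3 mA = 422
Sum: 5.2 + 85.1 + 422 = 512.3

512.3 mA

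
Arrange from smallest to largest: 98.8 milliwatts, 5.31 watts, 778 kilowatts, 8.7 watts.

98.8 milliwatts = 0.0988 watts
5.31 watts = 5.31 watts
778 kilowatts = 778000 watts
8.7 watts = 8.7 watts

98.8 milliwatts < 5.31 watts < 8.7 watts < 778 kilowatts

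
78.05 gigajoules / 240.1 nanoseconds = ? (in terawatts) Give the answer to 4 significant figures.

325100 terawatts

(78.05 × 10^9) / (240.1 × 10^-9) = 0.325073 × 10^18 W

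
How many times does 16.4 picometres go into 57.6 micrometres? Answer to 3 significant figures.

(57.6 × 10^-6) / (16.4 × 10^-12) = 3.512 × 10^6

3510000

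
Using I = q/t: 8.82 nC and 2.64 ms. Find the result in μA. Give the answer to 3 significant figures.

3.34 μA

(8.82e-9) / (2.64e-3) = 3.3409e-6 A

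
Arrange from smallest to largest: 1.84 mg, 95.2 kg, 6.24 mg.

1.84 mg = 0.00184 g
95.2 kg = 95200 g
6.24 mg = 0.00624 g

1.84 mg < 6.24 mg < 95.2 kg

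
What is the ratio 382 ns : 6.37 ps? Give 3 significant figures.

60000

(382 × 10^-9) / (6.37 × 10^-12) = 59.97 × 10^3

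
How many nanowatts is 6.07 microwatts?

6070 nanowatts

micro = 1e-6, nano = 1e-9; factor is 1e3.
6.07 × 1e3 = 6070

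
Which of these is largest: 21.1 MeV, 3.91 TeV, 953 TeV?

21.1 MeV = 21100000 eV
3.91 TeV = 3910000000000 eV
953 TeV = 953000000000000 eV

953 TeV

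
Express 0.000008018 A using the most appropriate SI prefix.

8.018 µA

= 8.018 × 10^-6 A; 10^-6 is micro.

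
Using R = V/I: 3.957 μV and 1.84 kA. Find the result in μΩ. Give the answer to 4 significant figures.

(3.957 × 10⁻⁶) / (1.84 × 10³) = 2.15054 × 10⁻⁹ Ω

0.002151 μΩ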